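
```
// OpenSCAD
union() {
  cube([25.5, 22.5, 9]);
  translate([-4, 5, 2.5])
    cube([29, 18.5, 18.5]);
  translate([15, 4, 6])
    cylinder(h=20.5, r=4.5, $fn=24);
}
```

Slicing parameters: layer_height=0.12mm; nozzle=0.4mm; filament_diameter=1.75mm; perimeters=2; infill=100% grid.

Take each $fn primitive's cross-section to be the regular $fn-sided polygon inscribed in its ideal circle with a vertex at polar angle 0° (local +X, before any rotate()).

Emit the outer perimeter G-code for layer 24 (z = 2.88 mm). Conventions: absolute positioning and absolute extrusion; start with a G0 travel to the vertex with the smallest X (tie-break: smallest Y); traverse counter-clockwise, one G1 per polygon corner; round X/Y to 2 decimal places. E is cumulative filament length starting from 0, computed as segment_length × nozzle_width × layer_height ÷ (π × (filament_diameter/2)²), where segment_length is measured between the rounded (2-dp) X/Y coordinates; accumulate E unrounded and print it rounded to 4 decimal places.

G0 X-4.00 Y5.00 Z2.88
G1 X0.00 Y5.00 E0.0798
G1 X0.00 Y0.00 E0.1796
G1 X25.50 Y0.00 E0.6885
G1 X25.50 Y22.50 E1.1375
G1 X25.00 Y22.50 E1.1475
G1 X25.00 Y23.50 E1.1674
G1 X-4.00 Y23.50 E1.7462
G1 X-4.00 Y5.00 E2.1153

At z = 2.88 mm: the cube (footprint 25.5×22.5) is included at this height; the cube at (-4, 5) is present — its section is the full 29×18.5 rectangle; the cylinder at (15, 4) is not intersected at this z (z outside [6, 26.5]); Combining (union): the regions partially overlap (shared area 437.50 mm²), so overlapping operands fuse into one piece — 1 connected region. The outline is a single polygon with 8 vertices. Extrusion per mm of travel: 0.4 × 0.12 / (π × 0.875²) = 0.019956. Accumulating E over each segment gives final E = 2.1153.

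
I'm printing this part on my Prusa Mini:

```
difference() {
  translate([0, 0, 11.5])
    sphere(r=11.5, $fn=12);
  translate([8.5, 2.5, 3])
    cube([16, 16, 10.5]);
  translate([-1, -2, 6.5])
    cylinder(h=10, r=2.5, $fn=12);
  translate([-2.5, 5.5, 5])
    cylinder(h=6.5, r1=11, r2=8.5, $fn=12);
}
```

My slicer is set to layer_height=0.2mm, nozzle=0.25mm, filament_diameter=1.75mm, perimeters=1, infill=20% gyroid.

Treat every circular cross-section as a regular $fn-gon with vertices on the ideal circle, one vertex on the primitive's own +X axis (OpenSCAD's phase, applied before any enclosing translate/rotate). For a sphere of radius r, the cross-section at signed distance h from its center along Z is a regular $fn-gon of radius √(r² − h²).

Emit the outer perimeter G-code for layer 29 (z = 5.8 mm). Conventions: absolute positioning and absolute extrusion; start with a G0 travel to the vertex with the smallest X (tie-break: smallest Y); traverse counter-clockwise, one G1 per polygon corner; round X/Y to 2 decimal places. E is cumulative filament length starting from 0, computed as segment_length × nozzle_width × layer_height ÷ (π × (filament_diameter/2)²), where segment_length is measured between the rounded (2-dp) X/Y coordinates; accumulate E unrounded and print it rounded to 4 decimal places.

At z = 5.8 mm: the sphere: section is a regular 12-gon, circumradius = √(r²−h²) = √(11.5²−5.7²) = 9.988; the 16×16 cube at (8.5, 2.5) contributes its full rectangle; the cylinder at (-1, -2) does not reach this height (z outside [6.5, 16.5]); the cone at (-2.5, 5.5) (r1=11→r2=8.5) has section circumradius 10.692 here — a regular 12-gon; After the difference (first − rest): starting from the r=11.5 sphere, the 16×16 cube at (8.5, 2.5) partially overlaps it — only the 1.22 mm² overlap (of its 256.00 mm²) is removed, clipping the outline; the cone at (-2.5, 5.5) partially overlaps it — only the 200.06 mm² overlap (of its 342.98 mm²) is removed, clipping the outline — 1 connected region. The outline is a single polygon with 15 vertices. Extrusion per mm of travel: 0.25 × 0.2 / (π × 0.875²) = 0.020788. Accumulating E over each segment gives final E = 1.2374.

G0 X-9.40 Y-2.21 Z5.80
G1 X-8.65 Y-4.99 E0.0599
G1 X-4.99 Y-8.65 E0.1675
G1 X0.00 Y-9.99 E0.2749
G1 X4.99 Y-8.65 E0.3823
G1 X8.65 Y-4.99 E0.4899
G1 X9.99 Y0.00 E0.5973
G1 X9.32 Y2.50 E0.6511
G1 X8.50 Y2.50 E0.6681
G1 X8.50 Y5.14 E0.7230
G1 X8.18 Y5.46 E0.7324
G1 X6.76 Y0.15 E0.8467
G1 X2.85 Y-3.76 E0.9616
G1 X-2.50 Y-5.19 E1.0767
G1 X-7.85 Y-3.76 E1.1918
G1 X-9.40 Y-2.21 E1.2374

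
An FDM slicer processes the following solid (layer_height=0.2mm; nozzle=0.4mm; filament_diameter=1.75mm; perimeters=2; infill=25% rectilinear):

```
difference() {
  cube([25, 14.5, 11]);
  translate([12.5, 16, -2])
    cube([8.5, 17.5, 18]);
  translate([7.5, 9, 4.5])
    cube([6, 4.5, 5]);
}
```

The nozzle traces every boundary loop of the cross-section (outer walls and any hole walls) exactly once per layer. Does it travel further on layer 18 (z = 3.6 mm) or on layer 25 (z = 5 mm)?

layer 25 (z = 5 mm)

Layer 18 (z = 3.6): the cube is present — its section is the full 25×14.5 rectangle (perimeter 79.00 mm); the 8.5×17.5 cube at (12.5, 16) contributes its full rectangle (perimeter 52.00 mm); the cube at (7.5, 9) is absent (z outside [4.5, 9.5]); Taking the first minus the rest: starting from the 25×14.5 cube, the 8.5×17.5 cube at (12.5, 16) misses the remaining region (no effect) — boundary = 79.00 mm. So its perimeter = 79.00 mm. Layer 25 (z = 5): the cube (footprint 25×14.5) is included at this height (perimeter 79.00 mm); the cube at (12.5, 16) (footprint 8.5×17.5) is included at this height (perimeter 52.00 mm); the cube at (7.5, 9) (footprint 6×4.5) is included at this height (perimeter 21.00 mm); After the difference (first − rest): starting from the 25×14.5 cube, the 8.5×17.5 cube at (12.5, 16) misses the remaining region (no effect); the 6×4.5 cube at (7.5, 9) lies wholly inside it (removes its full 27.00 mm² and its 21.00 mm outline becomes a hole wall) — boundary (outer + 1 inner loop) = 100.00 mm. So its perimeter = 100.00 mm. Layer 25 is larger (100.00 vs 79.00 mm).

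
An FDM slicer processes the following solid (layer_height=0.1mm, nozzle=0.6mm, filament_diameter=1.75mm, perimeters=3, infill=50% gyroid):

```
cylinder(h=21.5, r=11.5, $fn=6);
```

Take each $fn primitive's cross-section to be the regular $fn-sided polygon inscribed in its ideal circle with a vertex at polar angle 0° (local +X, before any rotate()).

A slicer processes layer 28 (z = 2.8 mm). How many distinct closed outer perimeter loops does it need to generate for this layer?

1

At z = 2.8 mm: the cylinder: section is a regular 6-gon, circumradius r=11.5. The result has 1 disconnected region.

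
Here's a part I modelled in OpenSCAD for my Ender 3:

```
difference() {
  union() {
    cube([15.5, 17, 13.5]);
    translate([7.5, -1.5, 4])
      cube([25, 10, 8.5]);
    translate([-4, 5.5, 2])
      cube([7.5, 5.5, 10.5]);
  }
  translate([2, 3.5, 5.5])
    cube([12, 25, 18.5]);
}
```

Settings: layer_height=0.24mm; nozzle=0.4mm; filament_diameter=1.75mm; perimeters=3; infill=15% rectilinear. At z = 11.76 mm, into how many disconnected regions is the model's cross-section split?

1

At z = 11.76 mm: the 15.5×17 cube contributes its full rectangle; the cube at (7.5, -1.5) is present — its section is the full 25×10 rectangle; the cube at (-4, 5.5) is present — its section is the full 7.5×5.5 rectangle; Taking the union: the regions partially overlap (shared area 87.25 mm²), so overlapping operands fuse into one piece — 1 connected region; the 12×25 cube at (2, 3.5) contributes its full rectangle; Subtracting the remaining from the first: starting from the result so far, the 12×25 cube at (2, 3.5) partially overlaps it — only the 162.00 mm² overlap (of its 300.00 mm²) is removed, clipping the outline — 1 connected region. The result has 1 disconnected region.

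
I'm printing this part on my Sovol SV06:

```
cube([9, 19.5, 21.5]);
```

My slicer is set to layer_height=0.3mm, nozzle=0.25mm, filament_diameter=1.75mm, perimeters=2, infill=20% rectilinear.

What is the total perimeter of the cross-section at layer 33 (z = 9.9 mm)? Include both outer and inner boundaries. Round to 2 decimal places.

57.00 mm

At z = 9.9 mm: the cube (footprint 9×19.5) is included at this height (perimeter 57.00 mm). Overall, the cross-section is a single solid region. Total boundary length (outer) = 57.00 mm.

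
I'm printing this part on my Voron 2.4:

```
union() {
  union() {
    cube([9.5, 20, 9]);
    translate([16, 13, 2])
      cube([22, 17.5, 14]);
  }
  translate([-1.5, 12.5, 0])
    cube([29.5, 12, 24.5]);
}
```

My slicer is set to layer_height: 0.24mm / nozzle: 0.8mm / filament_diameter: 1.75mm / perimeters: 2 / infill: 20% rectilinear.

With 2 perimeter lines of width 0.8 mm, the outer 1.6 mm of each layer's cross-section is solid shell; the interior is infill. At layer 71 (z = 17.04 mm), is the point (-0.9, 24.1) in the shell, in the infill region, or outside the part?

At z = 17.04 mm: the cube is not intersected at this z (z outside [0, 9]); the cube at (16, 13) is not intersected at this z (z outside [2, 16]); Taking the union: nothing is present at this height; the cube at (-1.5, 12.5) (footprint 29.5×12) is included at this height; Combining (union): only the 29.5×12 cube at (-1.5, 12.5) is present, so the union is just that shape — 1 connected region. Overall, the cross-section is a single solid region. The nearest boundary edge runs (28.00, 24.50)→(-1.50, 24.50); distance from the point to it = 0.40 mm. The point is inside the cross-section, 0.40 mm from the nearest boundary — within the 1.6 mm shell band (2 × 0.8).

shell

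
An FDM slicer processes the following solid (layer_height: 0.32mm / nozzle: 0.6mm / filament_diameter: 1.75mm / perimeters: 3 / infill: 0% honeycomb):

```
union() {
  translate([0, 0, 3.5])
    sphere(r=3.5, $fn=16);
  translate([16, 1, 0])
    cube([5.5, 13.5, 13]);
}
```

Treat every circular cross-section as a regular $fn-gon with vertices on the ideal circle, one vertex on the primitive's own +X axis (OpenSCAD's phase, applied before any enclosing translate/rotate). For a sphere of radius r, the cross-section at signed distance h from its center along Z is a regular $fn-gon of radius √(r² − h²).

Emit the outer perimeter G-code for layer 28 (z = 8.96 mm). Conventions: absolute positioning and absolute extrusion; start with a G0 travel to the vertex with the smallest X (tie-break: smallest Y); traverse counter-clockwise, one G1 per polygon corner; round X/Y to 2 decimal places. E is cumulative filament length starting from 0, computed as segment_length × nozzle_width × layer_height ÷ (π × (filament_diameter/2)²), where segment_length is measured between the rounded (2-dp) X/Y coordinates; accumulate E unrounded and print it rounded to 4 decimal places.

G0 X16.00 Y1.00 Z8.96
G1 X21.50 Y1.00 E0.4390
G1 X21.50 Y14.50 E1.5167
G1 X16.00 Y14.50 E1.9557
G1 X16.00 Y1.00 E3.0333

At z = 8.96 mm: the sphere is not intersected at this z (|z−center|=5.460 > r=3.5); the 5.5×13.5 cube at (16, 1) contributes its full rectangle; Merging all regions: only the 5.5×13.5 cube at (16, 1) is present, so the union is just that shape — 1 connected region. The outline is a single polygon with 4 vertices. Extrusion per mm of travel: 0.6 × 0.32 / (π × 0.875²) = 0.079824. Accumulating E over each segment gives final E = 3.0333.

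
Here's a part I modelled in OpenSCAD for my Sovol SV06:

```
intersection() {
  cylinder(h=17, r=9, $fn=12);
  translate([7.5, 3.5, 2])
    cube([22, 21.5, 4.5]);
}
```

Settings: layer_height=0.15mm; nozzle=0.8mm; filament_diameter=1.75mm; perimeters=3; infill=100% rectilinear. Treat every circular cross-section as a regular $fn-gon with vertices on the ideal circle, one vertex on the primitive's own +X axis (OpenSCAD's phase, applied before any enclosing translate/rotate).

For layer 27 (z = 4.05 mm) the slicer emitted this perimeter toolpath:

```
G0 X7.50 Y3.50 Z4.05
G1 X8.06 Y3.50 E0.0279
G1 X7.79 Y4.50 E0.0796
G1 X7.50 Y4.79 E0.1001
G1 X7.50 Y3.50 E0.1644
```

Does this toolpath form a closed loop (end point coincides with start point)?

Start point (G0): (7.50, 3.50). End point (last G1): the path returns to the start — closed.

yes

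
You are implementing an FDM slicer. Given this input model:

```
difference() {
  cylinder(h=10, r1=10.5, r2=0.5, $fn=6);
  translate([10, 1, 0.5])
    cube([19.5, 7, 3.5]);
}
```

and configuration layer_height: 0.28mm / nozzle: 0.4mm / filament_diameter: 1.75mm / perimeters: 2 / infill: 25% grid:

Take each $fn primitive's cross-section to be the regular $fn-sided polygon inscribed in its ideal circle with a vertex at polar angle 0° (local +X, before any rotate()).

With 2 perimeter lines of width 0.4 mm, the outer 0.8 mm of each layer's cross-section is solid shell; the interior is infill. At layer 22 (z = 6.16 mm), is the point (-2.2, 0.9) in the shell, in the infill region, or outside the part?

infill

At z = 6.16 mm: the cone (r1=10.5→r2=0.5) has section circumradius 4.340 here — a regular 6-gon; the cube at (10, 1) is not intersected at this z (z outside [0.5, 4]); After the difference (first − rest): none of the subtracted shapes is present at this height, so the cone is unchanged — 1 connected region. Overall, the cross-section is a single solid region. The nearest boundary edge runs (-2.17, 3.76)→(-4.34, 0.00); distance from the point to it = 1.40 mm. The point is inside the cross-section and 1.40 mm from the nearest boundary — more than the 0.8 mm shell width (2 × 0.4), so it's in the infill interior.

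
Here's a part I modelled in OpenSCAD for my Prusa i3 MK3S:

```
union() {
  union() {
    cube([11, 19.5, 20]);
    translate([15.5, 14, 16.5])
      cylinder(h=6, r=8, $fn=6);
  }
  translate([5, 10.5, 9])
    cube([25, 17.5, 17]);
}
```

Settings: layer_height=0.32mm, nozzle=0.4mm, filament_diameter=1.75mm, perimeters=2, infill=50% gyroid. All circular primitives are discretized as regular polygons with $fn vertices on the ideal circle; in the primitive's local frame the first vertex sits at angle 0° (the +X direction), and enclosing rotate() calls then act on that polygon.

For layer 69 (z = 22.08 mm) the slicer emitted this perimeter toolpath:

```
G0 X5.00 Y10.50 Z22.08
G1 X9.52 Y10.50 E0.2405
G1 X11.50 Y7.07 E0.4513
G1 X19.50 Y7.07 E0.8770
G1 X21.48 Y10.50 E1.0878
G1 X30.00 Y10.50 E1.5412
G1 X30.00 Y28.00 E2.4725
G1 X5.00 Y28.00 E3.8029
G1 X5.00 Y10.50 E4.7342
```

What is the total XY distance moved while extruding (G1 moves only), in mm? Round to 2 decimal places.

Sum the Euclidean lengths of each G1 segment: total = 88.96 mm.

88.96 mm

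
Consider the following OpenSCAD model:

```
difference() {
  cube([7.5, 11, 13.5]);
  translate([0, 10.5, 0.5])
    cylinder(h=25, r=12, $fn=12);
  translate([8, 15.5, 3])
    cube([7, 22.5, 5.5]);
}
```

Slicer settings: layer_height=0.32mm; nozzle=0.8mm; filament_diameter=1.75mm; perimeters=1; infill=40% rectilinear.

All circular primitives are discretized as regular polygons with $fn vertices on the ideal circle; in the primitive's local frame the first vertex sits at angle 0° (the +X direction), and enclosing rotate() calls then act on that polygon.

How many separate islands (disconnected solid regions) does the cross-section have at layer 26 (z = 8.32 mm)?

1

At z = 8.32 mm: the cube (footprint 7.5×11) is included at this height; the r=12 cylinder at (0, 10.5) contributes a regular 12-gon of circumradius 12; the cube at (8, 15.5) is present — its section is the full 7×22.5 rectangle; Subtracting the remaining from the first: starting from the 7.5×11 cube, the r=12 cylinder at (0, 10.5) partially overlaps it — only the 81.19 mm² overlap (of its 432.00 mm²) is removed, clipping the outline; the 7×22.5 cube at (8, 15.5) misses the remaining region (no effect) — 1 connected region. Overall, the cross-section is a single solid region. Island count = 1.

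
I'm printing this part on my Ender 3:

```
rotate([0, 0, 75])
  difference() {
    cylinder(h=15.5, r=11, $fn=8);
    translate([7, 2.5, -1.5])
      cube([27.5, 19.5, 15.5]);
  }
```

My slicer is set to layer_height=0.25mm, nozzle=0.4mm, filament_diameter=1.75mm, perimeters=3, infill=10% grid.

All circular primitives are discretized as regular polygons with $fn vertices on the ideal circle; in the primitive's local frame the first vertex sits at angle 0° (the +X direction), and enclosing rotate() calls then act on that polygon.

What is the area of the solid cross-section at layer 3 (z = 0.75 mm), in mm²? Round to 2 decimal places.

At z = 0.75 mm: the r=11 cylinder contributes a regular 8-gon of circumradius 11 (area = (8/2)·11.000²·sin(360°/8) = 342.24 mm²); the cube at (7, 2.5) (footprint 27.5×19.5) is included at this height (area 536.25 mm²); Taking the first minus the rest: starting from the r=11 cylinder (342.24 mm²), the 27.5×19.5 cube at (7, 2.5) partially overlaps it — only the 10.00 mm² overlap (of its 536.25 mm²) is removed, clipping the outline — area = 332.24 mm²; (rotated 75° about Z; rotation is an isometry so areas/perimeters/island counts are preserved). Overall, the cross-section is a single solid region. Net area = 332.24 mm².

332.24 mm²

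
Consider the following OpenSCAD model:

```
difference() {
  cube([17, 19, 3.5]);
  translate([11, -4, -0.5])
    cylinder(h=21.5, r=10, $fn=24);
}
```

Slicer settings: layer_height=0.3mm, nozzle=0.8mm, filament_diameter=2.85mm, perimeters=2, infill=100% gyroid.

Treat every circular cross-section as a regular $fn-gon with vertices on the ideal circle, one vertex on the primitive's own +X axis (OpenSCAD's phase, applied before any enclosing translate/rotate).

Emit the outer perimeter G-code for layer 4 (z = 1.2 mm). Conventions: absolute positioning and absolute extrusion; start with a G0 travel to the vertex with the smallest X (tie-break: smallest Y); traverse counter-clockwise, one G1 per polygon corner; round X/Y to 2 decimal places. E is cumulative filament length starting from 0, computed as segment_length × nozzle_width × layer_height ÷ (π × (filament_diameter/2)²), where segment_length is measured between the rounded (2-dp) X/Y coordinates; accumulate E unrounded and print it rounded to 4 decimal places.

At z = 1.2 mm: the 17×19 cube contributes its full rectangle; the cylinder at (11, -4): section is a regular 24-gon, circumradius r=10; Taking the first minus the rest: starting from the 17×19 cube, the r=10 cylinder at (11, -4) partially overlaps it — only the 70.79 mm² overlap (of its 310.58 mm²) is removed, clipping the outline — 1 connected region. The outline is a single polygon with 12 vertices. Extrusion per mm of travel: 0.8 × 0.3 / (π × 1.425²) = 0.037621. Accumulating E over each segment gives final E = 2.6728.

G0 X0.00 Y0.00 Z1.20
G1 X1.93 Y0.00 E0.0726
G1 X2.34 Y1.00 E0.1133
G1 X3.93 Y3.07 E0.2115
G1 X6.00 Y4.66 E0.3097
G1 X8.41 Y5.66 E0.4078
G1 X11.00 Y6.00 E0.5061
G1 X13.59 Y5.66 E0.6044
G1 X16.00 Y4.66 E0.7025
G1 X17.00 Y3.89 E0.7500
G1 X17.00 Y19.00 E1.3185
G1 X0.00 Y19.00 E1.9580
G1 X0.00 Y0.00 E2.6728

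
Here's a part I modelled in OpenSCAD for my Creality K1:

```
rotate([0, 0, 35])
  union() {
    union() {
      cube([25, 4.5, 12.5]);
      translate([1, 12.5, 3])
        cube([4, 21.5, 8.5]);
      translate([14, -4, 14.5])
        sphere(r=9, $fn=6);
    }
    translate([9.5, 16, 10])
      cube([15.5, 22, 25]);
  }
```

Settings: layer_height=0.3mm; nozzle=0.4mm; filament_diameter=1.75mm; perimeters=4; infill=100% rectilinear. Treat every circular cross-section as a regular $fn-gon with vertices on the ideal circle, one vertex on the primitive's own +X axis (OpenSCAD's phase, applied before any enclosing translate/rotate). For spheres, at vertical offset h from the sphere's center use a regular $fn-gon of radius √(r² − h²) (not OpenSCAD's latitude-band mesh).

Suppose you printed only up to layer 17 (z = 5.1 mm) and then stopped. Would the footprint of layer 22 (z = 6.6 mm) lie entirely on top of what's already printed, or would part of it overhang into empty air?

Compare the two slices. At z = 5.1: the cube (footprint 25×4.5) is included at this height (area 112.50 mm²); the cube at (1, 12.5) is present — its section is the full 4×21.5 rectangle (area 86.00 mm²); the sphere at (14, -4) is absent (|z−center|=9.400 > r=9); Merging all regions: the 2 present regions are separate (no shared area or edge), so areas and boundary lengths simply add and each stays a separate island — area = 198.50 mm²; the cube at (9.5, 16) is not intersected at this z (z outside [10, 35]); Taking the union: only the result so far is present, so the union is just that shape — area = 198.50 mm²; (rotated 35° about Z; rotation is an isometry so areas/perimeters/island counts are preserved). At z = 6.6: the 25×4.5 cube contributes its full rectangle (area 112.50 mm²); the cube at (1, 12.5) is present — its section is the full 4×21.5 rectangle (area 86.00 mm²); the r=9 sphere at (14, -4) slices to a regular 6-gon of circumradius 4.312 (√(r²−h²) with h=7.9 from center) (area = (6/2)·4.312²·sin(360°/6) = 48.30 mm²); Merging all regions: the 3 present regions are separate (no shared area or edge), so areas and boundary lengths simply add and each stays a separate island — area = 246.80 mm²; the cube at (9.5, 16) is absent (z outside [10, 35]); Combining (union): only the result so far is present, so the union is just that shape — area = 246.80 mm²; (whole slice rotated 35° about Z — lengths, areas and connectivity unchanged). Checking containment: at z = 6.6 the cross-section extends beyond the z = 5.1 cross-section by about 48.30 mm².

part overhangs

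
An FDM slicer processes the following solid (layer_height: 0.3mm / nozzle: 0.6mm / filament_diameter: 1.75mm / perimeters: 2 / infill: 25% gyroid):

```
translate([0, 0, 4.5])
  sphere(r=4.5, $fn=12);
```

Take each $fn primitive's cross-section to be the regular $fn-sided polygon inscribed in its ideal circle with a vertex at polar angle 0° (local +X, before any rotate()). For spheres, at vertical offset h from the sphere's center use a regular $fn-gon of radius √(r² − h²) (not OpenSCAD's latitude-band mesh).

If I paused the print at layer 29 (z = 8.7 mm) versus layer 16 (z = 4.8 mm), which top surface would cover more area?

Layer 29 (z = 8.7): the r=4.5 sphere slices to a regular 12-gon of circumradius 1.616 (√(r²−h²) with h=4.2 from center) (area = (12/2)·1.616²·sin(360°/12) = 7.83 mm²). So its area = 7.83 mm². Layer 16 (z = 4.8): the r=4.5 sphere slices to a regular 12-gon of circumradius 4.490 (√(r²−h²) with h=0.3 from center) (area = (12/2)·4.490²·sin(360°/12) = 60.48 mm²). So its area = 60.48 mm². Layer 16 is larger (60.48 vs 7.83 mm²).

layer 16 (z = 4.8 mm)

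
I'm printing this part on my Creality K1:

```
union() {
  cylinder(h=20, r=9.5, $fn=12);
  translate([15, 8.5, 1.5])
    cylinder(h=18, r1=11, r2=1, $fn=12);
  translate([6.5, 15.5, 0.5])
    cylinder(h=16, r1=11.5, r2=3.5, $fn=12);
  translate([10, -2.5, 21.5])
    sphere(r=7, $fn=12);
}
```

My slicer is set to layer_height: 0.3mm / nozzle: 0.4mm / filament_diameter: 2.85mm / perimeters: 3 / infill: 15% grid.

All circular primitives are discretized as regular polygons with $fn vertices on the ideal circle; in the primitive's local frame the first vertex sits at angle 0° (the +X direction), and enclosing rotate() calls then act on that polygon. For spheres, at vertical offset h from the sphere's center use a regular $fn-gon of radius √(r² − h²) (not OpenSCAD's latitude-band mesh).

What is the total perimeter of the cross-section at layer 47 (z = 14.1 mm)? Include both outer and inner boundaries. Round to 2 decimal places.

113.05 mm

At z = 14.1 mm: the r=9.5 cylinder contributes a regular 12-gon of circumradius 9.5 (perimeter = 2·12·9.500·sin(180°/12) = 59.01 mm); the cone at (15, 8.5) (r1=11→r2=1) has section circumradius 4.000 here — a regular 12-gon (perimeter = 2·12·4.000·sin(180°/12) = 24.85 mm); the cone at (6.5, 15.5): at t=0.850 of its height the radius interpolates to r₁+(r₂−r₁)t = 4.700, giving a regular 12-gon of that circumradius (perimeter = 2·12·4.700·sin(180°/12) = 29.19 mm); the sphere at (10, -2.5) does not reach this height (|z−center|=7.400 > r=7); Merging all regions: the 3 present regions are separate (no shared area or edge), so areas and boundary lengths simply add and each stays a separate island — boundary = 113.05 mm. Overall, the cross-section has 3 separate islands. Total boundary length (outer) = 113.05 mm.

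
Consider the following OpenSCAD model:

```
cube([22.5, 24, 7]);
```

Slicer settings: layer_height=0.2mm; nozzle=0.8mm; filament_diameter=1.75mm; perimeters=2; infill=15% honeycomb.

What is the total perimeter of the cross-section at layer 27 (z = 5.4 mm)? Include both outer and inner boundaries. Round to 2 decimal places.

93.00 mm

At z = 5.4 mm: the cube is present — its section is the full 22.5×24 rectangle (perimeter 93.00 mm). Overall, the cross-section is a single solid region. Total boundary length (outer) = 93.00 mm.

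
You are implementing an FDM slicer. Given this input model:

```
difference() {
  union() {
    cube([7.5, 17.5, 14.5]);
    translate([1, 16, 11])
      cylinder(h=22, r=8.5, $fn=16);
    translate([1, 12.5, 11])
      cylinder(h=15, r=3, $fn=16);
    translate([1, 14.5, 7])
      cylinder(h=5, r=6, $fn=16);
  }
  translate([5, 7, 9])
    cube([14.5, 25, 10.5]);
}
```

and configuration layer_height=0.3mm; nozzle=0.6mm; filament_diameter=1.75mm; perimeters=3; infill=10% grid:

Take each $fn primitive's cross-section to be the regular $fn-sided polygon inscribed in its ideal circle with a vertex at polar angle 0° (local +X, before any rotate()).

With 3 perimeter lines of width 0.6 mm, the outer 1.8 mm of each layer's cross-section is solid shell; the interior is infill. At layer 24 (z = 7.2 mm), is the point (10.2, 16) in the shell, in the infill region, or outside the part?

At z = 7.2 mm: the 7.5×17.5 cube contributes its full rectangle; the cylinder at (1, 16) is not intersected at this z (z outside [11, 33]); the cylinder at (1, 12.5) is not intersected at this z (z outside [11, 26]); the r=6 cylinder at (1, 14.5) contributes a regular 16-gon of circumradius 6; Merging all regions: the regions partially overlap (shared area 53.44 mm²), so overlapping operands fuse into one piece — 1 connected region; the cube at (5, 7) is not intersected at this z (z outside [9, 19.5]); Subtracting the remaining from the first: none of the subtracted shapes is present at this height, so that combined region is unchanged — 1 connected region. Overall, the cross-section is a single solid region. The nearest boundary edge runs (7.50, 17.50)→(7.50, 0.00); distance from the point to it = 2.70 mm. The point is not inside any of the regions above, so it lies outside the cross-section (2.70 mm from the nearest boundary).

outside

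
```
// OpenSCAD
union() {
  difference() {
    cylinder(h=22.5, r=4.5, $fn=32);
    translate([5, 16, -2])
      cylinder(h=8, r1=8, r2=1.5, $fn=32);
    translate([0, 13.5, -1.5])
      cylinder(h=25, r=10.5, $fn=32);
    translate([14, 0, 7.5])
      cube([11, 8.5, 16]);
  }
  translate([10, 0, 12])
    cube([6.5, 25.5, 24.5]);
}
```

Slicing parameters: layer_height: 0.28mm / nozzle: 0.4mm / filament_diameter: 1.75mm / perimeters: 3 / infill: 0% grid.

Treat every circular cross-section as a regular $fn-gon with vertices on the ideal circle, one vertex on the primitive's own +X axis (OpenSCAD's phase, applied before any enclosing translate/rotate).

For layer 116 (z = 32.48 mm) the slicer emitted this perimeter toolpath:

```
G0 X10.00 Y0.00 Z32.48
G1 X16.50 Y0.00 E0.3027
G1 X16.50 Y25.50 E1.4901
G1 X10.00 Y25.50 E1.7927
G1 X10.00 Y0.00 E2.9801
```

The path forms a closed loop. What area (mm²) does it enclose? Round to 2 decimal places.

Apply the shoelace formula to the sequence of (X, Y) vertices; enclosed area = 165.75 mm².

165.75 mm²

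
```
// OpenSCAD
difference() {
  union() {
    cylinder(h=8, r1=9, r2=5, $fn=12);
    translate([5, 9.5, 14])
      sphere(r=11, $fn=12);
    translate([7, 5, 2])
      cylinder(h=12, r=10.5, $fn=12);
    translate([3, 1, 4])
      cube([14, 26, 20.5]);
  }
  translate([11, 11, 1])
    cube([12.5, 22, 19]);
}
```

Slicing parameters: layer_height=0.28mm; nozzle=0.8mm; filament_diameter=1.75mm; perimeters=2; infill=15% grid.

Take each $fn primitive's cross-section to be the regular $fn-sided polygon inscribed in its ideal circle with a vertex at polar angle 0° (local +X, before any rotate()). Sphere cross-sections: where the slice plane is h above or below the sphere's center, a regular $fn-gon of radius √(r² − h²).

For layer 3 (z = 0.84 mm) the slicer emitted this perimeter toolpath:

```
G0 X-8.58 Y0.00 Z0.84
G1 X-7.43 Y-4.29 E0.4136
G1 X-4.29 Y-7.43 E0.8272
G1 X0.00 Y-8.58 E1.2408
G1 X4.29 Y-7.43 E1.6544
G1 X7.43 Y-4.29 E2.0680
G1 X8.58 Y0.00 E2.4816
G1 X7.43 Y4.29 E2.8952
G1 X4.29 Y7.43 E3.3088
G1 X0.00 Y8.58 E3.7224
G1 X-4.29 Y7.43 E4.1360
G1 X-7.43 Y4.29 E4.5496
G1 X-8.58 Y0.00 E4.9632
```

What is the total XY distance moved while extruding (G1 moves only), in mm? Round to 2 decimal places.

53.29 mm

Sum the Euclidean lengths of each G1 segment: total = 53.29 mm.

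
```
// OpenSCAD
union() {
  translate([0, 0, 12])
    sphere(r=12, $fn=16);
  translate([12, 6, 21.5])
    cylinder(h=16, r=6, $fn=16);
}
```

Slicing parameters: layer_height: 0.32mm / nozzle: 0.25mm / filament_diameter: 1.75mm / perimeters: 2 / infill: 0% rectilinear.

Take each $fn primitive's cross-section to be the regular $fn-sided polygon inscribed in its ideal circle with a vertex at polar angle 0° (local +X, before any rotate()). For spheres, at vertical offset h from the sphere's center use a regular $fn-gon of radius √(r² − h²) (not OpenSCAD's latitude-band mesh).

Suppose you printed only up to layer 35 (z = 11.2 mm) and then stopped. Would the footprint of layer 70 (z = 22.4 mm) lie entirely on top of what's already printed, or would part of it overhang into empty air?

Compare the two slices. At z = 11.2: the sphere: section is a regular 16-gon, circumradius = √(r²−h²) = √(12²−0.8²) = 11.973 (area = (16/2)·11.973²·sin(360°/16) = 438.89 mm²); the cylinder at (12, 6) is absent (z outside [21.5, 37.5]); Taking the union: only the r=12 sphere is present, so the union is just that shape — area = 438.89 mm². At z = 22.4: the sphere: section is a regular 16-gon, circumradius = √(r²−h²) = √(12²−10.4²) = 5.987 (area = (16/2)·5.987²·sin(360°/16) = 109.72 mm²); the r=6 cylinder at (12, 6) contributes a regular 16-gon of circumradius 6 (area = (16/2)·6.000²·sin(360°/16) = 110.21 mm²); Combining (union): the 2 present regions are separate (no shared area or edge), so areas and boundary lengths simply add and each stays a separate island — area = 219.94 mm². Checking containment: at z = 22.4 the cross-section extends beyond the z = 11.2 cross-section by about 78.54 mm².

part overhangs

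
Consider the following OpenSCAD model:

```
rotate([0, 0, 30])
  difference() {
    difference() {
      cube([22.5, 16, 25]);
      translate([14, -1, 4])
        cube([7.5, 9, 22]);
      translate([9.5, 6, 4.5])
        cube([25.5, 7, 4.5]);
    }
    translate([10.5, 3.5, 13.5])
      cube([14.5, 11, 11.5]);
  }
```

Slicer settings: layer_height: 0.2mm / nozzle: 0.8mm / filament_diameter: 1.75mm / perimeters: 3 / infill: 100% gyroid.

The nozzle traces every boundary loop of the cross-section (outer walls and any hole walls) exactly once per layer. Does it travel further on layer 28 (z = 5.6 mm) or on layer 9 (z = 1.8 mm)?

Layer 28 (z = 5.6): the cube (footprint 22.5×16) is included at this height (perimeter 77.00 mm); the 7.5×9 cube at (14, -1) contributes its full rectangle (perimeter 33.00 mm); the 25.5×7 cube at (9.5, 6) contributes its full rectangle (perimeter 65.00 mm); After the difference (first − rest): starting from the 22.5×16 cube, the 7.5×9 cube at (14, -1) partially overlaps it — only the 60.00 mm² overlap (of its 67.50 mm²) is removed, clipping the outline; the 25.5×7 cube at (9.5, 6) partially overlaps it — only the 76.00 mm² overlap (of its 178.50 mm²) is removed, clipping the outline — boundary = 100.00 mm; the cube at (10.5, 3.5) does not reach this height (z outside [13.5, 25]); Taking the first minus the rest: none of the subtracted shapes is present at this height, so the result so far is unchanged — boundary = 100.00 mm; (rotated 30° about Z; rotation is an isometry so areas/perimeters/island counts are preserved). So its perimeter = 100.00 mm. Layer 9 (z = 1.8): the 22.5×16 cube contributes its full rectangle (perimeter 77.00 mm); the cube at (14, -1) is not intersected at this z (z outside [4, 26]); the cube at (9.5, 6) is absent (z outside [4.5, 9]); Subtracting the remaining from the first: none of the subtracted shapes is present at this height, so the 22.5×16 cube is unchanged — boundary = 77.00 mm; the cube at (10.5, 3.5) does not reach this height (z outside [13.5, 25]); Subtracting the remaining from the first: none of the subtracted shapes is present at this height, so the result so far is unchanged — boundary = 77.00 mm; (whole slice rotated 30° about Z — lengths, areas and connectivity unchanged). So its perimeter = 77.00 mm. Layer 28 is larger (100.00 vs 77.00 mm).

layer 28 (z = 5.6 mm)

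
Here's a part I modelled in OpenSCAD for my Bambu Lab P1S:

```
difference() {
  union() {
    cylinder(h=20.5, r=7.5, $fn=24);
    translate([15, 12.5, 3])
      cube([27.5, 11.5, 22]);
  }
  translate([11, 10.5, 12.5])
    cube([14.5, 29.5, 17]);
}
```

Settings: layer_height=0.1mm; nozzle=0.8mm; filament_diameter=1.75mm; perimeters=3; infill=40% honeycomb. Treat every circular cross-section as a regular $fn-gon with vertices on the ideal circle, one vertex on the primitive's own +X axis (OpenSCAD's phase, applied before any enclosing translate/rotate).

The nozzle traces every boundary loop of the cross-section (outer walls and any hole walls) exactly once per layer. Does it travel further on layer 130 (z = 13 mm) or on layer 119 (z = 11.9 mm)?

Layer 130 (z = 13): the r=7.5 cylinder gives a regular 24-gon of circumradius 7.5 (constant along its height) (perimeter = 2·24·7.500·sin(180°/24) = 46.99 mm); the cube at (15, 12.5) is present — its section is the full 27.5×11.5 rectangle (perimeter 78.00 mm); Merging all regions: the 2 present regions are separate (no shared area or edge), so areas and boundary lengths simply add and each stays a separate island — boundary = 124.99 mm; the cube at (11, 10.5) is present — its section is the full 14.5×29.5 rectangle (perimeter 88.00 mm); Subtracting the remaining from the first: starting from that combined region, the 14.5×29.5 cube at (11, 10.5) partially overlaps it — only the 120.75 mm² overlap (of its 427.75 mm²) is removed, clipping the outline — boundary = 103.99 mm. So its perimeter = 103.99 mm. Layer 119 (z = 11.9): the r=7.5 cylinder contributes a regular 24-gon of circumradius 7.5 (perimeter = 2·24·7.500·sin(180°/24) = 46.99 mm); the 27.5×11.5 cube at (15, 12.5) contributes its full rectangle (perimeter 78.00 mm); Taking the union: the 2 present regions are separate (no shared area or edge), so areas and boundary lengths simply add and each stays a separate island — boundary = 124.99 mm; the cube at (11, 10.5) is absent (z outside [12.5, 29.5]); Subtracting the remaining from the first: none of the subtracted shapes is present at this height, so the result so far is unchanged — boundary = 124.99 mm. So its perimeter = 124.99 mm. Layer 119 is larger (124.99 vs 103.99 mm).

layer 119 (z = 11.9 mm)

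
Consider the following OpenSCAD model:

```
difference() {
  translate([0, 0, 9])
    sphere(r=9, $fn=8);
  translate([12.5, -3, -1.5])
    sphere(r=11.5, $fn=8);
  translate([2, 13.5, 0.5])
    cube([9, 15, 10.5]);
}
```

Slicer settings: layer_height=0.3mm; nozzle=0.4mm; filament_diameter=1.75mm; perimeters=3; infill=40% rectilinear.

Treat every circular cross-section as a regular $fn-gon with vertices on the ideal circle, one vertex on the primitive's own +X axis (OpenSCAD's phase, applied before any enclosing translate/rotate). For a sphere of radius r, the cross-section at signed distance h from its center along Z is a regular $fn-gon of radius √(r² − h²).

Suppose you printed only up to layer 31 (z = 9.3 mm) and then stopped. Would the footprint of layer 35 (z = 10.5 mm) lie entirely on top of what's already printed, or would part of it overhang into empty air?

entirely on top

Compare the two slices. At z = 9.3: the sphere: section is a regular 8-gon, circumradius = √(r²−h²) = √(9²−0.3²) = 8.995 (area = (8/2)·8.995²·sin(360°/8) = 228.85 mm²); the sphere at (12.5, -3): section is a regular 8-gon, circumradius = √(r²−h²) = √(11.5²−10.8²) = 3.951 (area = (8/2)·3.951²·sin(360°/8) = 44.15 mm²); the cube at (2, 13.5) is present — its section is the full 9×15 rectangle (area 135.00 mm²); Taking the first minus the rest: starting from the r=9 sphere (228.85 mm²), the r=11.5 sphere at (12.5, -3) misses the remaining region (no effect); the 9×15 cube at (2, 13.5) misses the remaining region (no effect) — area = 228.85 mm². At z = 10.5: the r=9 sphere contributes a regular 8-gon of circumradius √(9²−1.5²) = 8.874 (area = (8/2)·8.874²·sin(360°/8) = 222.74 mm²); the sphere at (12.5, -3) is not intersected at this z (|z−center|=12.000 > r=11.5); the 9×15 cube at (2, 13.5) contributes its full rectangle (area 135.00 mm²); Subtracting the remaining from the first: starting from the r=9 sphere (222.74 mm²), the 9×15 cube at (2, 13.5) misses the remaining region (no effect) — area = 222.74 mm². Checking containment: the cross-section at z = 10.5 is a subset of the cross-section at z = 9.3.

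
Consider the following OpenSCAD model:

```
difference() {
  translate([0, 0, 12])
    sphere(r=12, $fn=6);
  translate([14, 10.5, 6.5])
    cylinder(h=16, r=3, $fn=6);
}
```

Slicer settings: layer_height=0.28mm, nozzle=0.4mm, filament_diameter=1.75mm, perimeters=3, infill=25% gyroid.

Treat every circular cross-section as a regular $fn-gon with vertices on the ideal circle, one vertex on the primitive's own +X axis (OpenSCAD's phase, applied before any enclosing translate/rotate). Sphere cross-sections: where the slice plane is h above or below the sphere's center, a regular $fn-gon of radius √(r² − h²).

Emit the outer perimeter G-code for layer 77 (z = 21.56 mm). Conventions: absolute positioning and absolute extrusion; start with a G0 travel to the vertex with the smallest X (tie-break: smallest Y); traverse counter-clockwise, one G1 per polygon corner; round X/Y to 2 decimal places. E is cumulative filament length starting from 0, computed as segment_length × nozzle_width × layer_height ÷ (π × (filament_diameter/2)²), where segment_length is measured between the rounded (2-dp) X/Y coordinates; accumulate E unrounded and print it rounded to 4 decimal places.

G0 X-7.25 Y0.00 Z21.56
G1 X-3.63 Y-6.28 E0.3375
G1 X3.63 Y-6.28 E0.6756
G1 X7.25 Y0.00 E1.0131
G1 X3.63 Y6.28 E1.3506
G1 X-3.63 Y6.28 E1.6887
G1 X-7.25 Y0.00 E2.0262

At z = 21.56 mm: the r=12 sphere slices to a regular 6-gon of circumradius 7.253 (√(r²−h²) with h=9.56 from center); the r=3 cylinder at (14, 10.5) contributes a regular 6-gon of circumradius 3; Taking the first minus the rest: starting from the r=12 sphere, the r=3 cylinder at (14, 10.5) misses the remaining region (no effect) — 1 connected region. The outline is a single polygon with 6 vertices. Extrusion per mm of travel: 0.4 × 0.28 / (π × 0.875²) = 0.046564. Accumulating E over each segment gives final E = 2.0262.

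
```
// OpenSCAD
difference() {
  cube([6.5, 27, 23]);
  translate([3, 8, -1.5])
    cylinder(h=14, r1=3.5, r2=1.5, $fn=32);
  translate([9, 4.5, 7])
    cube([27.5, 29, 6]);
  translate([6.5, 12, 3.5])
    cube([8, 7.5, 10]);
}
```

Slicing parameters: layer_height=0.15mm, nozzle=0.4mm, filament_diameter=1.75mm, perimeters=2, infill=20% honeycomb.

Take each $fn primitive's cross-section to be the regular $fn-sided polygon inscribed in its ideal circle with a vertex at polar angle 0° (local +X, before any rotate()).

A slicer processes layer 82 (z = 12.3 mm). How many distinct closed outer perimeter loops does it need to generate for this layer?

At z = 12.3 mm: the cube (footprint 6.5×27) is included at this height; the cone at (3, 8) contributes a regular 32-gon of circumradius 1.529 (interpolated between r1=3.5 and r2=1.5 at t=0.986); the 27.5×29 cube at (9, 4.5) contributes its full rectangle; the 8×7.5 cube at (6.5, 12) contributes its full rectangle; After the difference (first − rest): starting from the 6.5×27 cube, the cone at (3, 8) lies wholly inside it (removes its full 7.29 mm² and its 9.59 mm outline becomes a hole wall); the 27.5×29 cube at (9, 4.5) misses the remaining region (no effect); the 8×7.5 cube at (6.5, 12) misses the remaining region (no effect) — 1 connected region with 1 hole. The result has 1 disconnected region.

1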